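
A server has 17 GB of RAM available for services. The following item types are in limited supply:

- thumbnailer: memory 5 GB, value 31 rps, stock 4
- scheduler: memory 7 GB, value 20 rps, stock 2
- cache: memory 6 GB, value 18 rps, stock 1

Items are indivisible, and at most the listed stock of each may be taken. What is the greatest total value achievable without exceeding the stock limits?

Top feasible selections:
- 3×thumbnailer: memory 15, value 93
- 2×thumbnailer + 1×scheduler: memory 17, value 82
Best: 93 rps.

93 rps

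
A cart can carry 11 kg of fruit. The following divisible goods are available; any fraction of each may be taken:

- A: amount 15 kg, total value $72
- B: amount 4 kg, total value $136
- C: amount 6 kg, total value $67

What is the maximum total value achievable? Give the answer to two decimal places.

Take in order of value per unit:
- B (136/4 per unit): all 4 → value 136, running total 136.00
- C (67/6 per unit): all 6 → value 67, running total 203.00
- A (72/15 per unit): 1 of 15 → value 1×72/15 = 4.8000, running total 207.80
Total 207.80.

207.80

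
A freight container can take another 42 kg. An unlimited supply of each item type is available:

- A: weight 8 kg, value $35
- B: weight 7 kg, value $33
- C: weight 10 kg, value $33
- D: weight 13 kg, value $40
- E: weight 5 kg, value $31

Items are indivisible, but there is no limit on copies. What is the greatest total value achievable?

$250

Best value-per-unit is E at 31/5; filling with it alone gives 8×31 = 248.
Optimal mix: 1×B + 7×E → weight 42, value 250.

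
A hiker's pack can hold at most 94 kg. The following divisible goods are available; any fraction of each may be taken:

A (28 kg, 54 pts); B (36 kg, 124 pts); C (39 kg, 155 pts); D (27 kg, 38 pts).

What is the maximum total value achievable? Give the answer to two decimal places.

315.64

Take in order of value per unit:
- C (155/39 per unit): all 39 → value 155, running total 155.00
- B (124/36 per unit): all 36 → value 124, running total 279.00
- A (54/28 per unit): 19 of 28 → value 19×54/28 = 36.6429, running total 315.64
Total 315.64.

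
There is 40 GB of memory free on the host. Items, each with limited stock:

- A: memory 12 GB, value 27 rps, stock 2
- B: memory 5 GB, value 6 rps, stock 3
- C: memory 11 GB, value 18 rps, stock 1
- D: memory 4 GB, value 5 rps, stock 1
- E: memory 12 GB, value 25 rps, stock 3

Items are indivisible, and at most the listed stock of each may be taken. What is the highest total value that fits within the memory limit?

84 rps

Top feasible selections:
- 2×A + 1×D + 1×E: memory 40, value 84
- 1×A + 1×D + 2×E: memory 40, value 82
- 1×D + 3×E: memory 40, value 80
- 2×A + 1×E: memory 36, value 79
Best: 84 rps.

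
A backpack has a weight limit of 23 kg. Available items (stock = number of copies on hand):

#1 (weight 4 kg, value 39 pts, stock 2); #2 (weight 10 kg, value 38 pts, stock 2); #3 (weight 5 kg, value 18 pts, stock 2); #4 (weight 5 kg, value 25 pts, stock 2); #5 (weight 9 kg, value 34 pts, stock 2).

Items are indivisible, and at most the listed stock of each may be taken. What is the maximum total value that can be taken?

146 pts

Best selections within weight 23 and stock limits:
- 2×#1 + 1×#3 + 2×#4: weight 23, value 146
- 2×#1 + 1×#2 + 1×#4: weight 23, value 141
- 2×#1 + 2×#3 + 1×#4: weight 23, value 139
Best: 146 pts.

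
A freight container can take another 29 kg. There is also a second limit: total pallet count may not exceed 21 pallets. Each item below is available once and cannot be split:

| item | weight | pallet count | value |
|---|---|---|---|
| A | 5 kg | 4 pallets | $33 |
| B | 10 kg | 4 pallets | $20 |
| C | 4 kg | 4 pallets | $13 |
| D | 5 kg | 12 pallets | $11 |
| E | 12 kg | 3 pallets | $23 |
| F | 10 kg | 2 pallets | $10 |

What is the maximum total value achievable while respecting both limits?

Feasible sets respecting both limits:
- A+B+E: weight 27, pallet count 11, value 76
- A+B+C+F: weight 29, pallet count 14, value 76
- A+C+E: weight 21, pallet count 11, value 69
Best: $76.

$76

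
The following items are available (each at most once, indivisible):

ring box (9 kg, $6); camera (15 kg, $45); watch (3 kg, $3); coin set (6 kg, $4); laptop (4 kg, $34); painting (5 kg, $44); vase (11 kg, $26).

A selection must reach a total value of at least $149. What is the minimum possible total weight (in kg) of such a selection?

35

Subsets with value ≥ 149, sorted by total weight:
- camera+laptop+painting+vase: weight 35, value 149
- camera+watch+laptop+painting+vase: weight 38, value 152
- camera+coin set+laptop+painting+vase: weight 41, value 153
Minimum weight: 35 kg.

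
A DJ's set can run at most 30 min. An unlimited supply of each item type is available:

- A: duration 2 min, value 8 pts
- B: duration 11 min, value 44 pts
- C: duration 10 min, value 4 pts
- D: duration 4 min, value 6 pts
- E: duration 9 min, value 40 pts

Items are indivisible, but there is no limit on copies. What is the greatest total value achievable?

Best value-per-unit is E at 40/9; filling with it alone gives 3×40 = 120.
Optimal mix: 6×A + 2×E → duration 30, value 128.

128 pts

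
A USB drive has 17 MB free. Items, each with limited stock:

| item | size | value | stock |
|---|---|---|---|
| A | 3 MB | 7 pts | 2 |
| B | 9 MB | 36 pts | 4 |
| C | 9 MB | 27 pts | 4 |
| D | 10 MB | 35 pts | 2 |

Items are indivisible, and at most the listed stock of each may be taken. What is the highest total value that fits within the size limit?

50 pts

Best selections within size 17 and stock limits:
- 2×A + 1×B: size 15, value 50
- 2×A + 1×D: size 16, value 49
- 1×A + 1×B: size 12, value 43
Best: 50 pts.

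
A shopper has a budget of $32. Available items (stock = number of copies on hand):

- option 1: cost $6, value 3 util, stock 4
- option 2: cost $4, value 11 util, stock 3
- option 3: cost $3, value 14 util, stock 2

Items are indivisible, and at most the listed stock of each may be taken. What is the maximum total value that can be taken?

67 util

Best selections within cost 32 and stock limits:
- 2×option 1 + 3×option 2 + 2×option 3: cost 30, value 67
- 1×option 1 + 3×option 2 + 2×option 3: cost 24, value 64
Best: 67 util.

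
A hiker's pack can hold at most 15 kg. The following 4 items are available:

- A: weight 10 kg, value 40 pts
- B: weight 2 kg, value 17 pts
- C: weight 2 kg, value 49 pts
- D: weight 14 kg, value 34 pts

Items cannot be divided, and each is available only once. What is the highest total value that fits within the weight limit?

Check high-value combinations within 15 kg:
- A+B+C: weight 10+2+2=14, value 40+17+49=106
- A+C: weight 10+2=12, value 40+49=89
- B+C: weight 2+2=4, value 17+49=66
Best: 106 pts.

106 pts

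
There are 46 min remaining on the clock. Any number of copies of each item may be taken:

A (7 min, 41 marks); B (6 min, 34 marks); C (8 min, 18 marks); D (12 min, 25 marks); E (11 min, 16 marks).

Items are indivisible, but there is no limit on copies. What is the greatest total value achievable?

Best value-per-unit is A at 41/7; filling with it alone gives 6×41 = 246.
Optimal mix: 4×A + 3×B → time 46, value 266.

266 marks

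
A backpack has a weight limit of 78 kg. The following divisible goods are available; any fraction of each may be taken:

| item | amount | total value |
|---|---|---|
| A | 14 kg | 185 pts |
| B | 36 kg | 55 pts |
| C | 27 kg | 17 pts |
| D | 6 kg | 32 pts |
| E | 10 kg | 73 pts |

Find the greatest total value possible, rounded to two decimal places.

Take in order of value per unit:
- A (185/14 per unit): all 14 → value 185, running total 185.00
- E (73/10 per unit): all 10 → value 73, running total 258.00
- D (32/6 per unit): all 6 → value 32, running total 290.00
- B (55/36 per unit): all 36 → value 55, running total 345.00
- C (17/27 per unit): 12 of 27 → value 12×17/27 = 7.5556, running total 352.56
Total 352.56.

352.56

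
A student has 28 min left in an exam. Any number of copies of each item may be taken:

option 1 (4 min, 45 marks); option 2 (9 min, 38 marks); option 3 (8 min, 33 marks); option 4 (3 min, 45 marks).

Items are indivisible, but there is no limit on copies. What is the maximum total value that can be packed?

405 marks

Best value-per-unit is option 4 at 45/3; filling with it alone gives 9×45 = 405.
Optimal mix: 1×option 1 + 8×option 4 → time 28, value 405.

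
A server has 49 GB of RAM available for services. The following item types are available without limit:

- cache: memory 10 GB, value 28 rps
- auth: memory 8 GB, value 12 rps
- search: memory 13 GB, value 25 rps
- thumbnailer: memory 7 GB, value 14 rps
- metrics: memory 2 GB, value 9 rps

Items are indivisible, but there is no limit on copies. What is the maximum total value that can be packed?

Best value-per-unit is metrics at 9/2, and filling with it alone uses memory 24×2=48. No mix of the others beats 24×9 = 216.

216 rps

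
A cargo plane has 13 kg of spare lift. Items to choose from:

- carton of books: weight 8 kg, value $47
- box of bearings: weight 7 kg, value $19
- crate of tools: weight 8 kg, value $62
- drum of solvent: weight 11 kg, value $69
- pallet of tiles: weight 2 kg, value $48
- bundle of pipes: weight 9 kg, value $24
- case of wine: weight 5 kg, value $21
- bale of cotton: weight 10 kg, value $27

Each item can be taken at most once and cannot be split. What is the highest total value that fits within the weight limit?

This is a 0/1 knapsack; check combinations near the capacity.
- drum of solvent+pallet of tiles: weight 11+2=13, value 69+48=117
- crate of tools+pallet of tiles: weight 8+2=10, value 62+48=110
- carton of books+pallet of tiles: weight 8+2=10, value 47+48=95
- crate of tools+case of wine: weight 8+5=13, value 62+21=83
Best: $117.

$117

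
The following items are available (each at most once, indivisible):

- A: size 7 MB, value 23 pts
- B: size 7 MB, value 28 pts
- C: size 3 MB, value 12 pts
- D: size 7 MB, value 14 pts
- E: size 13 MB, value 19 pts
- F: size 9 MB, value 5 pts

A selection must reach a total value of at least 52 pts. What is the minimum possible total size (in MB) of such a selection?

Subsets with value ≥ 52, sorted by total size:
- A+B+C: size 17, value 63
- B+C+D: size 17, value 54
- A+B+D: size 21, value 65
- B+C+E: size 23, value 59
Minimum size: 17 MB.

17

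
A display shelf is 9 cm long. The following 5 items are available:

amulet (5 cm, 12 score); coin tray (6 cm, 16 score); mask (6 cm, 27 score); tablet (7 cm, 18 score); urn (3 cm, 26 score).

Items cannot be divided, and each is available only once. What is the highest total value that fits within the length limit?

53 score

Check high-value combinations within 9 cm:
- mask+urn: length 6+3=9, value 27+26=53
- coin tray+urn: length 6+3=9, value 16+26=42
- amulet+urn: length 5+3=8, value 12+26=38
- mask: length 6, value 27
Best: 53 score.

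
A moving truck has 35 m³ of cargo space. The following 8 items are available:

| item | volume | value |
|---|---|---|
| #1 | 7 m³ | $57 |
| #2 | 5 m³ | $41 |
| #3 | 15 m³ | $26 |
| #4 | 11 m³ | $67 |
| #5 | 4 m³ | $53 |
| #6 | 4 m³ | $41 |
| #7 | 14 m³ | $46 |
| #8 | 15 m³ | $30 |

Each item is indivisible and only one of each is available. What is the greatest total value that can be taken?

$259

Check high-value combinations within 35 m³:
- #1+#2+#4+#5+#6: volume 7+5+11+4+4=31, value 57+41+67+53+41=259
- #1+#2+#5+#6+#7: volume 7+5+4+4+14=34, value 57+41+53+41+46=238
- #1+#2+#5+#6+#8: volume 7+5+4+4+15=35, value 57+41+53+41+30=222
Best: $259.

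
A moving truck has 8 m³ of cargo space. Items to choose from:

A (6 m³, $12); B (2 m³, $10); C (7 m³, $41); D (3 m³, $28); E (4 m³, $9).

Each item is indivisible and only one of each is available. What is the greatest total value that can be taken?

$41

Check high-value combinations within 8 m³:
- C: volume 7, value 41
- B+D: volume 2+3=5, value 10+28=38
- D+E: volume 3+4=7, value 28+9=37
Best: $41.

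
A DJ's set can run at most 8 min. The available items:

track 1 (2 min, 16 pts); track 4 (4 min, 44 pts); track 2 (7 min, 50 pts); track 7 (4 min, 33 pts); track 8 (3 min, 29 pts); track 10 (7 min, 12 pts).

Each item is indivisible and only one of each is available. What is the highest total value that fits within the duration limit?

77 pts

Check high-value combinations within 8 min:
- track 4+track 7: duration 4+4=8, value 44+33=77
- track 4+track 8: duration 4+3=7, value 44+29=73
- track 7+track 8: duration 4+3=7, value 33+29=62
- track 1+track 4: duration 2+4=6, value 16+44=60
Best: 77 pts.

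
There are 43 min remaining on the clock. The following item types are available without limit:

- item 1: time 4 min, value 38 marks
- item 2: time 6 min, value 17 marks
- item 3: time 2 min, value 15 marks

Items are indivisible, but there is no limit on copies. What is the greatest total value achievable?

Best value-per-unit is item 1 at 38/4; filling with it alone gives 10×38 = 380.
Optimal mix: 10×item 1 + 1×item 3 → time 42, value 395.

395 marks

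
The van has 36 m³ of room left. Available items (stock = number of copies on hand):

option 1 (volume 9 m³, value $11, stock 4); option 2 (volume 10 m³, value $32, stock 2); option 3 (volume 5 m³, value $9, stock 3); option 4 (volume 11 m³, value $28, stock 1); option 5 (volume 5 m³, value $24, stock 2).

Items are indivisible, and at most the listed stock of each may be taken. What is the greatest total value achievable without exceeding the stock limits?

$121

Best selections within volume 36 and stock limits:
- 2×option 2 + 1×option 3 + 2×option 5: volume 35, value 121
- 1×option 2 + 1×option 3 + 1×option 4 + 2×option 5: volume 36, value 117
- 2×option 2 + 1×option 4 + 1×option 5: volume 36, value 116
- 2×option 2 + 2×option 5: volume 30, value 112
Best: $121.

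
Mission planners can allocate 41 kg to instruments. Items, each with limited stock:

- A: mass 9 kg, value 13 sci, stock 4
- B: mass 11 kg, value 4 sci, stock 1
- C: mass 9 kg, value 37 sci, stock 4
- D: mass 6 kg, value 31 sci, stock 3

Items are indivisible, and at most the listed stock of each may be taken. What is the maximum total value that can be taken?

173 sci

Best selections within mass 41 and stock limits:
- 3×C + 2×D: mass 39, value 173
- 2×C + 3×D: mass 36, value 167
- 1×A + 2×C + 2×D: mass 39, value 149
Best: 173 sci.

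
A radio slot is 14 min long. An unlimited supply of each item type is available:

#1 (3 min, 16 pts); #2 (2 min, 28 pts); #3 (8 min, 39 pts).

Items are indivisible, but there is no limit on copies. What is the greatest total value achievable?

196 pts

Best value-per-unit is #2 at 28/2, and filling with it alone uses duration 7×2=14. No mix of the others beats 7×28 = 196.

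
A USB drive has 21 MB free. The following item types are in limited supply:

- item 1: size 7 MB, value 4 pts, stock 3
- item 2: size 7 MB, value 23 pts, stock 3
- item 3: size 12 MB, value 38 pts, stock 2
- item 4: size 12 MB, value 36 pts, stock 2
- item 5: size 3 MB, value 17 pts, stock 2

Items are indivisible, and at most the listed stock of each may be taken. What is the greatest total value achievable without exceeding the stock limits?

Top feasible selections:
- 2×item 2 + 2×item 5: size 20, value 80
- 1×item 3 + 2×item 5: size 18, value 72
Best: 80 pts.

80 pts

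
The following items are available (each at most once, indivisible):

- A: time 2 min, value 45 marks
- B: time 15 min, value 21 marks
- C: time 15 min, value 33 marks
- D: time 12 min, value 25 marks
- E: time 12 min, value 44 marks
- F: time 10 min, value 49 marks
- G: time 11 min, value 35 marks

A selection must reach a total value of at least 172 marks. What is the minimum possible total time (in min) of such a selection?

Subsets with value ≥ 172, sorted by total time:
- A+E+F+G: time 35, value 173
- A+D+E+F+G: time 47, value 198
- A+C+E+F+G: time 50, value 206
Minimum time: 35 min.

35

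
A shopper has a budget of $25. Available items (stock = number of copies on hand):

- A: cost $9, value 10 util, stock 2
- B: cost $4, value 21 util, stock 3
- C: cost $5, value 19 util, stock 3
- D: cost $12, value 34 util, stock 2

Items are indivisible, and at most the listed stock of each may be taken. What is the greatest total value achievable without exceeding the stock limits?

101 util

Best selections within cost 25 and stock limits:
- 3×B + 2×C: cost 22, value 101
- 2×B + 3×C: cost 23, value 99
Best: 101 util.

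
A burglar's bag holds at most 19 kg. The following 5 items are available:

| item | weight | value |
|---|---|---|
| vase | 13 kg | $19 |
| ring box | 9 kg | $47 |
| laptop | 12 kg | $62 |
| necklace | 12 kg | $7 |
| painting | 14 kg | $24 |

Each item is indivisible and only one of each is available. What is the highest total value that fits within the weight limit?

Check high-value combinations within 19 kg:
- laptop: weight 12, value 62
- ring box: weight 9, value 47
- painting: weight 14, value 24
Best: $62.

$62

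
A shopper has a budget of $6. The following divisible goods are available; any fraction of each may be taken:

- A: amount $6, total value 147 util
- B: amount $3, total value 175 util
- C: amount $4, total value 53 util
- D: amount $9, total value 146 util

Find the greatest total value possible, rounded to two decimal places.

Take in order of value per unit:
- B (175/3 per unit): all 3 → value 175, running total 175.00
- A (147/6 per unit): 3 of 6 → value 3×147/6 = 73.5000, running total 248.50
Total 248.50.

248.50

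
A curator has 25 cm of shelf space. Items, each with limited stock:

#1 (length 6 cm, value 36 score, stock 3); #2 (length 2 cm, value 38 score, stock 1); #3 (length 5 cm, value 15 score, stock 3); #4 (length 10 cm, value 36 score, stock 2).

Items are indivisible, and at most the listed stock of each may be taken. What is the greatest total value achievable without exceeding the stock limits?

161 score

Top feasible selections:
- 3×#1 + 1×#2 + 1×#3: length 25, value 161
- 3×#1 + 1×#2: length 20, value 146
- 2×#1 + 1×#2 + 1×#4: length 24, value 146
- 2×#1 + 1×#2 + 2×#3: length 24, value 140
Best: 161 score.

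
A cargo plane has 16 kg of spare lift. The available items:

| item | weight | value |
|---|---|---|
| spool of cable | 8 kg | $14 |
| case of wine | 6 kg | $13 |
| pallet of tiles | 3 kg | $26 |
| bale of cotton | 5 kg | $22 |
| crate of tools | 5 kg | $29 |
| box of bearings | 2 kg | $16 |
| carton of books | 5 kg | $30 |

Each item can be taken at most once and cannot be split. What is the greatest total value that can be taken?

$101

Check high-value combinations within 16 kg:
- pallet of tiles+crate of tools+box of bearings+carton of books: weight 3+5+2+5=15, value 26+29+16+30=101
- pallet of tiles+bale of cotton+box of bearings+carton of books: weight 3+5+2+5=15, value 26+22+16+30=94
- pallet of tiles+bale of cotton+crate of tools+box of bearings: weight 3+5+5+2=15, value 26+22+29+16=93
- pallet of tiles+crate of tools+carton of books: weight 3+5+5=13, value 26+29+30=85
- case of wine+pallet of tiles+box of bearings+carton of books: weight 6+3+2+5=16, value 13+26+16+30=85
Best: $101.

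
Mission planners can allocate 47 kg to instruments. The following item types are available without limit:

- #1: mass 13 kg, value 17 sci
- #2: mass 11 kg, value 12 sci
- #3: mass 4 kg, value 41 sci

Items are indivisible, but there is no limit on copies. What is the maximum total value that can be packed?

451 sci

Best value-per-unit is #3 at 41/4, and filling with it alone uses mass 11×4=44. No mix of the others beats 11×41 = 451.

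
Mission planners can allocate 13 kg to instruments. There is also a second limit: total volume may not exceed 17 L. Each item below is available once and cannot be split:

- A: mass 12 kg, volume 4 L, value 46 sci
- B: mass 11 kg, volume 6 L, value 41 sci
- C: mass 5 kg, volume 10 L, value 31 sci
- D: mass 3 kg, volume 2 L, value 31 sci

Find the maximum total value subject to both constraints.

Feasible sets respecting both limits:
- C+D: mass 8, volume 12, value 62
- A: mass 12, volume 4, value 46
- B: mass 11, volume 6, value 41
Best: 62 sci.

62 sci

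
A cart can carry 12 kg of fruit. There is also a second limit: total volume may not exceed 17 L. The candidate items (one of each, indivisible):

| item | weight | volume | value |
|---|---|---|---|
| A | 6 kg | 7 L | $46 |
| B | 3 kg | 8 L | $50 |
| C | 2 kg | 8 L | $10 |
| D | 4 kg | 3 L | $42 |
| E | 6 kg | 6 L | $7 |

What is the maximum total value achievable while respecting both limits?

Feasible sets respecting both limits:
- A+B: weight 9, volume 15, value 96
- B+D: weight 7, volume 11, value 92
- A+D: weight 10, volume 10, value 88
Best: $96.

$96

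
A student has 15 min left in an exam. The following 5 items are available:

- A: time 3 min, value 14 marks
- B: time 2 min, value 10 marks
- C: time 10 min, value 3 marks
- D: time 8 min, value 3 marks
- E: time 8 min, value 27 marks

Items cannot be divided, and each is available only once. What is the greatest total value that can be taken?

51 marks

This is a 0/1 knapsack; check combinations near the capacity.
- A+B+E: time 3+2+8=13, value 14+10+27=51
- A+E: time 3+8=11, value 14+27=41
- B+E: time 2+8=10, value 10+27=37
- E: time 8, value 27
- A+B+D: time 3+2+8=13, value 14+10+3=27
Best: 51 marks.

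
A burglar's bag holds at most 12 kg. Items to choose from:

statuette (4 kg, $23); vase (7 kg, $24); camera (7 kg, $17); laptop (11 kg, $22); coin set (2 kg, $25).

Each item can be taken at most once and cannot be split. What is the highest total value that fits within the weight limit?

Check high-value combinations within 12 kg:
- vase+coin set: weight 7+2=9, value 24+25=49
- statuette+coin set: weight 4+2=6, value 23+25=48
- statuette+vase: weight 4+7=11, value 23+24=47
- camera+coin set: weight 7+2=9, value 17+25=42
- statuette+camera: weight 4+7=11, value 23+17=40
Best: $49.

$49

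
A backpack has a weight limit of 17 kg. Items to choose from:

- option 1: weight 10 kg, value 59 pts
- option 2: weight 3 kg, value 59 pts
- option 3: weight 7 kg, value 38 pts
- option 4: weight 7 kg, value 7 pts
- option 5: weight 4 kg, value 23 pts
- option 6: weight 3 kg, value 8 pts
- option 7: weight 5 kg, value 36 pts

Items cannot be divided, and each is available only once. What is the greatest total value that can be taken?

Check high-value combinations within 17 kg:
- option 1+option 2+option 5: weight 10+3+4=17, value 59+59+23=141
- option 2+option 3+option 7: weight 3+7+5=15, value 59+38+36=133
- option 2+option 3+option 5+option 6: weight 3+7+4+3=17, value 59+38+23+8=128
- option 2+option 5+option 6+option 7: weight 3+4+3+5=15, value 59+23+8+36=126
- option 1+option 2+option 6: weight 10+3+3=16, value 59+59+8=126
Best: 141 pts.

141 pts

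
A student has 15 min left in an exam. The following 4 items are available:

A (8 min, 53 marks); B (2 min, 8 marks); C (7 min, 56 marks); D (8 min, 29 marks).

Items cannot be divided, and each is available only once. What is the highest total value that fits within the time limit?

Check high-value combinations within 15 min:
- A+C: time 8+7=15, value 53+56=109
- C+D: time 7+8=15, value 56+29=85
- B+C: time 2+7=9, value 8+56=64
- A+B: time 8+2=10, value 53+8=61
Best: 109 marks.

109 marks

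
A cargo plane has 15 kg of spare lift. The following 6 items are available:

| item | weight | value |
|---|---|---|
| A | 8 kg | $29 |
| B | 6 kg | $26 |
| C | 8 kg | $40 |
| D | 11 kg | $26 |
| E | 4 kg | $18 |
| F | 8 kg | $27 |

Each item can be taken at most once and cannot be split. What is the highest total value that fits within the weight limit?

$66

Check high-value combinations within 15 kg:
- B+C: weight 6+8=14, value 26+40=66
- C+E: weight 8+4=12, value 40+18=58
- A+B: weight 8+6=14, value 29+26=55
- B+F: weight 6+8=14, value 26+27=53
- A+E: weight 8+4=12, value 29+18=47
Best: $66.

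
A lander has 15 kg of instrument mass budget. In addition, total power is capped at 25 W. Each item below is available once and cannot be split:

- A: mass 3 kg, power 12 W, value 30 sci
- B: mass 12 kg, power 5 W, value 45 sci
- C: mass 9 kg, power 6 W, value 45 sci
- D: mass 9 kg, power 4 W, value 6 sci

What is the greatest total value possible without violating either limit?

Feasible sets respecting both limits:
- A+B: mass 15, power 17, value 75
- A+C: mass 12, power 18, value 75
- B: mass 12, power 5, value 45
- C: mass 9, power 6, value 45
Best: 75 sci.

75 sci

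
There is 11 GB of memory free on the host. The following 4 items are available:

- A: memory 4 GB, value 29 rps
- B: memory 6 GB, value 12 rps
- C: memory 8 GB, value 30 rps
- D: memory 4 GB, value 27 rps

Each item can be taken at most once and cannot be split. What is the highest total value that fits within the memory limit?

Check high-value combinations within 11 GB:
- A+D: memory 4+4=8, value 29+27=56
- A+B: memory 4+6=10, value 29+12=41
- B+D: memory 6+4=10, value 12+27=39
- C: memory 8, value 30
Best: 56 rps.

56 rps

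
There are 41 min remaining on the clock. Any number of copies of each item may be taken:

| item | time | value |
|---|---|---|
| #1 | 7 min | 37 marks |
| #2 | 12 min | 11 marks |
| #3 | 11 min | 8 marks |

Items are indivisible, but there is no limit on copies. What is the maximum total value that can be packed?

185 marks

Best value-per-unit is #1 at 37/7, and filling with it alone uses time 5×7=35. No mix of the others beats 5×37 = 185.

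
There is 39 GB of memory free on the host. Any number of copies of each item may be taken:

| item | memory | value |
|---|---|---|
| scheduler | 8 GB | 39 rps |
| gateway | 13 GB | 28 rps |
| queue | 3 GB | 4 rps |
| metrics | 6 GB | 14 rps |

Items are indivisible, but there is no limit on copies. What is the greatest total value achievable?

Best value-per-unit is scheduler at 39/8; filling with it alone gives 4×39 = 156.
Optimal mix: 4×scheduler + 1×metrics → memory 38, value 170.

170 rps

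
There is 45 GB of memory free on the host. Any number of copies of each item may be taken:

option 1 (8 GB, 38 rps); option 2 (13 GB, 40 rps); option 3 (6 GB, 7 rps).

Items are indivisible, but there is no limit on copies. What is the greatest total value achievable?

Best value-per-unit is option 1 at 38/8; filling with it alone gives 5×38 = 190.
Optimal mix: 4×option 1 + 1×option 2 → memory 45, value 192.

192 rps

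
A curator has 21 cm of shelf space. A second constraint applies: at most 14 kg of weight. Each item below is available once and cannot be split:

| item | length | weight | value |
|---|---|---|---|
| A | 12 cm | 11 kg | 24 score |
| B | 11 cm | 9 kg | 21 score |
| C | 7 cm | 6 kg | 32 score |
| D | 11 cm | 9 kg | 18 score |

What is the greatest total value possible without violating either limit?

32 score

Feasible sets respecting both limits:
- C: length 7, weight 6, value 32
- A: length 12, weight 11, value 24
- B: length 11, weight 9, value 21
Best: 32 score.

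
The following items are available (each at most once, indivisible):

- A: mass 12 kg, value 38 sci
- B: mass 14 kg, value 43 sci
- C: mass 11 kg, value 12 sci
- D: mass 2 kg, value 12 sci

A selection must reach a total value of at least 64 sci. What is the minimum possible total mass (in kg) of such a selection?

Subsets with value ≥ 64, sorted by total mass:
- A+B: mass 26, value 81
- B+C+D: mass 27, value 67
Minimum mass: 26 kg.

26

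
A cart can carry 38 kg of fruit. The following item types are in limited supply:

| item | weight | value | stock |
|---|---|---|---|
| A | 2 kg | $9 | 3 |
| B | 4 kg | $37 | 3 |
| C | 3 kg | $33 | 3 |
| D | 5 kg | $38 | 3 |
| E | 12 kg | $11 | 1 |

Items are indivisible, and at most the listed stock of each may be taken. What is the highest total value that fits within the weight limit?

$333

Best selections within weight 38 and stock limits:
- 1×A + 3×B + 3×C + 3×D: weight 38, value 333
- 3×B + 3×C + 3×D: weight 36, value 324
- 3×A + 2×B + 3×C + 3×D: weight 38, value 314
Best: $333.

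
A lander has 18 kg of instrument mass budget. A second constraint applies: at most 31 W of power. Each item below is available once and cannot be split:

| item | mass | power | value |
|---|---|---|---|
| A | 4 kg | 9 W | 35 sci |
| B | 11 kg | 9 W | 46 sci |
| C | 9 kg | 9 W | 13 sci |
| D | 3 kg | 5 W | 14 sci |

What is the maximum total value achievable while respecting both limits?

95 sci

Feasible sets respecting both limits:
- A+B+D: mass 18, power 23, value 95
- A+B: mass 15, power 18, value 81
- A+C+D: mass 16, power 23, value 62
- B+D: mass 14, power 14, value 60
Best: 95 sci.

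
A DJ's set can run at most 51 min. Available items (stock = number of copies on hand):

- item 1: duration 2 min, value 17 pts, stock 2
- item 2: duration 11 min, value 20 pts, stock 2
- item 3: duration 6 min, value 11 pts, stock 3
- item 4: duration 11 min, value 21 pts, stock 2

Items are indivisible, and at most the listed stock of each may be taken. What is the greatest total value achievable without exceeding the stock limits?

118 pts

Best selections within duration 51 and stock limits:
- 2×item 1 + 1×item 2 + 2×item 3 + 2×item 4: duration 49, value 118
- 2×item 1 + 2×item 2 + 2×item 3 + 1×item 4: duration 49, value 117
- 2×item 1 + 2×item 2 + 2×item 4: duration 48, value 116
Best: 118 pts.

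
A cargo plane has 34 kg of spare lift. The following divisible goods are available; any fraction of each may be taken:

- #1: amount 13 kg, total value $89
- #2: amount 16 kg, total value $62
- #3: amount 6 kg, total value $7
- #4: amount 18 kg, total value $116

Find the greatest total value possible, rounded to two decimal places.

216.63

Take in order of value per unit:
- #1 (89/13 per unit): all 13 → value 89, running total 89.00
- #4 (116/18 per unit): all 18 → value 116, running total 205.00
- #2 (62/16 per unit): 3 of 16 → value 3×62/16 = 11.6250, running total 216.63
Total 216.63.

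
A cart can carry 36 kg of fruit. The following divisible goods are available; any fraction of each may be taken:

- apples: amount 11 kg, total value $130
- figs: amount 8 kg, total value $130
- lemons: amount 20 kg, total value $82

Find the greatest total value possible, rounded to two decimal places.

Take in order of value per unit:
- figs (130/8 per unit): all 8 → value 130, running total 130.00
- apples (130/11 per unit): all 11 → value 130, running total 260.00
- lemons (82/20 per unit): 17 of 20 → value 17×82/20 = 69.7000, running total 329.70
Total 329.70.

329.70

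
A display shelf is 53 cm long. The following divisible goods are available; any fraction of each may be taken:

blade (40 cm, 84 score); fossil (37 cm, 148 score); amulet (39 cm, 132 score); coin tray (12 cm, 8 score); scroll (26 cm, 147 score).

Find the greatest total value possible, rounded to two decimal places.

255.00

Take in order of value per unit:
- scroll (147/26 per unit): all 26 → value 147, running total 147.00
- fossil (148/37 per unit): 27 of 37 → value 27×148/37 = 108.0000, running total 255.00
Total 255.00.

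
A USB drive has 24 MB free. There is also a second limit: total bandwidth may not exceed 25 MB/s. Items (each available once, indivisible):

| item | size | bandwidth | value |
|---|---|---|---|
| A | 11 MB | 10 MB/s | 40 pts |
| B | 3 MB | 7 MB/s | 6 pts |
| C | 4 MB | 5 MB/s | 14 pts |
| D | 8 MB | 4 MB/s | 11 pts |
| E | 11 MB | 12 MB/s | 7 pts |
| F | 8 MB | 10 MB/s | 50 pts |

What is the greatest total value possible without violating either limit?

Feasible sets respecting both limits:
- A+C+F: size 23, bandwidth 25, value 104
- A+F: size 19, bandwidth 20, value 90
- C+D+F: size 20, bandwidth 19, value 75
- B+C+F: size 15, bandwidth 22, value 70
Best: 104 pts.

104 pts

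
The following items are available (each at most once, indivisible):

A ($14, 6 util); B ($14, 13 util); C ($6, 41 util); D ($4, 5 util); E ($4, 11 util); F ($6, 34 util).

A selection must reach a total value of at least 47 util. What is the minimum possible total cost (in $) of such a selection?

Subsets with value ≥ 47, sorted by total cost:
- C+E: cost 10, value 52
- C+F: cost 12, value 75
- C+D+E: cost 14, value 57
Minimum cost: 10 $.

10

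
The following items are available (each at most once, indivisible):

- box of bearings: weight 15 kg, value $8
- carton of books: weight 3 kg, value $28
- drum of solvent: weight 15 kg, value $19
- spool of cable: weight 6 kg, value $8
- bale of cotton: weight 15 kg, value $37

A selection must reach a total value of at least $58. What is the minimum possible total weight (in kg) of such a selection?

18

Subsets with value ≥ 58, sorted by total weight:
- carton of books+bale of cotton: weight 18, value 65
- carton of books+spool of cable+bale of cotton: weight 24, value 73
- carton of books+drum of solvent+bale of cotton: weight 33, value 84
Minimum weight: 18 kg.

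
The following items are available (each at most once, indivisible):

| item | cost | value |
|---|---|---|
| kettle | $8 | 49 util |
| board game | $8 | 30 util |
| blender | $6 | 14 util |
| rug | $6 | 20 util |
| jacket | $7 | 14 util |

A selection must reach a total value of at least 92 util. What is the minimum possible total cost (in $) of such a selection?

Subsets with value ≥ 92, sorted by total cost:
- kettle+board game+rug: cost 22, value 99
- kettle+board game+blender: cost 22, value 93
Minimum cost: 22 $.

22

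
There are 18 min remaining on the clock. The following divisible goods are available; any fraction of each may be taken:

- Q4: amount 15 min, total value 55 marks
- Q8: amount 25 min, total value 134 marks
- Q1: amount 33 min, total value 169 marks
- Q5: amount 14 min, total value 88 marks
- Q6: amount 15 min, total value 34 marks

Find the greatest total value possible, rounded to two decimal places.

109.44

Take in order of value per unit:
- Q5 (88/14 per unit): all 14 → value 88, running total 88.00
- Q8 (134/25 per unit): 4 of 25 → value 4×134/25 = 21.4400, running total 109.44
Total 109.44.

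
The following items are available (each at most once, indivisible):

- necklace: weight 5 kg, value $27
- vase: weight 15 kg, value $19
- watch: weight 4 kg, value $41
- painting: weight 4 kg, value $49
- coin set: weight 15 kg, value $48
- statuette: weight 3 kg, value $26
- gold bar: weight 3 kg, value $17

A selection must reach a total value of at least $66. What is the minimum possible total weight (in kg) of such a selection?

Subsets with value ≥ 66, sorted by total weight:
- painting+statuette: weight 7, value 75
- watch+statuette: weight 7, value 67
- painting+gold bar: weight 7, value 66
- watch+painting: weight 8, value 90
Minimum weight: 7 kg.

7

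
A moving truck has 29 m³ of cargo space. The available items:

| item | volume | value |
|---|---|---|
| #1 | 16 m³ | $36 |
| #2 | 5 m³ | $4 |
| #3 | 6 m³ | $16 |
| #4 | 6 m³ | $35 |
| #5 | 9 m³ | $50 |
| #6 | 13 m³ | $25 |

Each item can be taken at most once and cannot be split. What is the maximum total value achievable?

$110

Check high-value combinations within 29 m³:
- #4+#5+#6: volume 6+9+13=28, value 35+50+25=110
- #2+#3+#4+#5: volume 5+6+6+9=26, value 4+16+35+50=105
- #3+#4+#5: volume 6+6+9=21, value 16+35+50=101
Best: $110.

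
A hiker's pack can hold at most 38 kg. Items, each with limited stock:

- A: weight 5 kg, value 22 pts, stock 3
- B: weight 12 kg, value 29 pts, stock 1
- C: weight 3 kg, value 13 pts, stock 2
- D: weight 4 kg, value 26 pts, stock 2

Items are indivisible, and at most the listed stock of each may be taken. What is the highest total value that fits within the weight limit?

Top feasible selections:
- 3×A + 1×B + 1×C + 2×D: weight 38, value 160
- 2×A + 1×B + 2×C + 2×D: weight 36, value 151
- 3×A + 1×B + 2×D: weight 35, value 147
Best: 160 pts.

160 pts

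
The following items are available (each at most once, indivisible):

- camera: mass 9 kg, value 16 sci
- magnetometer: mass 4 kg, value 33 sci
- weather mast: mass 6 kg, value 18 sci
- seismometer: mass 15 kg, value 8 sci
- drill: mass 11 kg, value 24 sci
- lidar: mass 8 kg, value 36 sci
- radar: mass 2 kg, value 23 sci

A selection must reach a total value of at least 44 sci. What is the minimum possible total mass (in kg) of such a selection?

6

Subsets with value ≥ 44, sorted by total mass:
- magnetometer+radar: mass 6, value 56
- lidar+radar: mass 10, value 59
- magnetometer+weather mast: mass 10, value 51
- magnetometer+weather mast+radar: mass 12, value 74
Minimum mass: 6 kg.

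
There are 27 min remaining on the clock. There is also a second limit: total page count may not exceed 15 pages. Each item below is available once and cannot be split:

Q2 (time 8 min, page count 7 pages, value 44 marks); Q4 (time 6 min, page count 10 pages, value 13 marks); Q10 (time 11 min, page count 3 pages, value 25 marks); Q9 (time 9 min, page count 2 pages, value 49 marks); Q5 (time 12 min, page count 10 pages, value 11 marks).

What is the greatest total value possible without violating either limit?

Feasible sets respecting both limits:
- Q2+Q9: time 17, page count 9, value 93
- Q4+Q10+Q9: time 26, page count 15, value 87
- Q10+Q9: time 20, page count 5, value 74
- Q2+Q10: time 19, page count 10, value 69
Best: 93 marks.

93 marks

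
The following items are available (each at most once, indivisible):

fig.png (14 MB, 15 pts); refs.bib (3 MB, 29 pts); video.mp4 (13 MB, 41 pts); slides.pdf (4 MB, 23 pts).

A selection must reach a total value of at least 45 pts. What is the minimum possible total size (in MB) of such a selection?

7

Subsets with value ≥ 45, sorted by total size:
- refs.bib+slides.pdf: size 7, value 52
- refs.bib+video.mp4: size 16, value 70
- video.mp4+slides.pdf: size 17, value 64
- refs.bib+video.mp4+slides.pdf: size 20, value 93
Minimum size: 7 MB.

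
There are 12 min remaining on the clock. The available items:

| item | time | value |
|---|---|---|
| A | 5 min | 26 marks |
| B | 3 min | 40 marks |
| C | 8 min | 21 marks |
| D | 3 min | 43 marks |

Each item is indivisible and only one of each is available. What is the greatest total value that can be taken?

This is a 0/1 knapsack; check combinations near the capacity.
- A+B+D: time 5+3+3=11, value 26+40+43=109
- B+D: time 3+3=6, value 40+43=83
- A+D: time 5+3=8, value 26+43=69
- A+B: time 5+3=8, value 26+40=66
Best: 109 marks.

109 marks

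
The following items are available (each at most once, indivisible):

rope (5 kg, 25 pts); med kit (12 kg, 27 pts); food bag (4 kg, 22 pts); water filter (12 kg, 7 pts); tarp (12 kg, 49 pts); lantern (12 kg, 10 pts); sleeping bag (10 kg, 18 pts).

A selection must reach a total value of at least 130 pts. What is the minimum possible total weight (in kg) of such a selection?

43

Subsets with value ≥ 130, sorted by total weight:
- rope+med kit+food bag+tarp+sleeping bag: weight 43, value 141
- rope+med kit+food bag+tarp+lantern: weight 45, value 133
Minimum weight: 43 kg.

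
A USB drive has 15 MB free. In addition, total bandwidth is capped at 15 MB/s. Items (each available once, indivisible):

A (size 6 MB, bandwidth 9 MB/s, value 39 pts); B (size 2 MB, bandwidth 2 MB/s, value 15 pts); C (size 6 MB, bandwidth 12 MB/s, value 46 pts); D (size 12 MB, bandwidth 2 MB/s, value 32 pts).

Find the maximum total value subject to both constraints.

Feasible sets respecting both limits:
- B+C: size 8, bandwidth 14, value 61
- A+B: size 8, bandwidth 11, value 54
- B+D: size 14, bandwidth 4, value 47
- C: size 6, bandwidth 12, value 46
Best: 61 pts.

61 pts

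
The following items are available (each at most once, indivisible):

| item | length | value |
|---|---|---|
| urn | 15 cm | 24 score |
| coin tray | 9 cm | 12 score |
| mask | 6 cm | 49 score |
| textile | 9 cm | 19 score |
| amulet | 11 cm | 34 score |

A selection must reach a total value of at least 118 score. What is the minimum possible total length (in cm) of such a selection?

41

Subsets with value ≥ 118, sorted by total length:
- urn+mask+textile+amulet: length 41, value 126
- urn+coin tray+mask+amulet: length 41, value 119
- urn+coin tray+mask+textile+amulet: length 50, value 138
Minimum length: 41 cm.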